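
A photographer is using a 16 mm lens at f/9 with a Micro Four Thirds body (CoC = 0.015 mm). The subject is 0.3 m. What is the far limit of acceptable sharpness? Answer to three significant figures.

353 mm

Hyperfocal distance H = f²/(N·c) + f = 16²/(9 × 0.015) + 16 = 256/0.135 + 16 ≈ 1912.3 mm ≈ 1.912 m.
Far limit Df = s·(H − f)/(H − s) = 300 × (1912.3 − 16) / (1912.3 − 300) = 300 × 1896.3 / 1612.3 ≈ 352.84 mm.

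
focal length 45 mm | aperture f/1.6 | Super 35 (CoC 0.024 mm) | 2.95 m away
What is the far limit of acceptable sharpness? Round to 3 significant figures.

Hyperfocal distance H = f²/(N·c) + f = 45²/(1.6 × 0.024) + 45 = 2025/0.0384 + 45 ≈ 52779.4 mm ≈ 52.78 m.
Far limit Df = s·(H − f)/(H − s) = 2950 × (52779.4 − 45) / (52779.4 − 2950) = 2950 × 52734.4 / 49829.4 ≈ 3122.0 mm ≈ 3.12 m.

3.12 m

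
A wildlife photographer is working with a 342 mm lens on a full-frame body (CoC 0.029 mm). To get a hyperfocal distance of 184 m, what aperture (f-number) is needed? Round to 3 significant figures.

f/22

Rearrange H = f²/(N·c) + f for N: N = f² / ((H − f)·c).
N = 342² / ((184000 − 342) × 0.029) = 116964 / 5326 ≈ 22.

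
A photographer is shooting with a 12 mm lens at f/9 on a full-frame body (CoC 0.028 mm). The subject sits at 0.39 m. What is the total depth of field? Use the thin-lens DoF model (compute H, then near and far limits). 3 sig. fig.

Hyperfocal distance H = f²/(N·c) + f = 12²/(9 × 0.028) + 12 = 144/0.252 + 12 ≈ 583.4 mm ≈ 0.583 m.
Near limit Dn = s·(H − f)/(H + s − 2f) = 390 × (583.4 − 12) / (583.4 + 390 − 2 × 12) = 390 × 571.4 / 949.4 ≈ 234.73 mm.
Far limit Df = s·(H − f)/(H − s) = 390 × (583.4 − 12) / (583.4 − 390) = 390 × 571.4 / 193.4 ≈ 1152.14 mm.
Depth of field = Df − Dn = 1152.14 − 234.73 ≈ 917.41 mm ≈ 0.917 m.

0.917 m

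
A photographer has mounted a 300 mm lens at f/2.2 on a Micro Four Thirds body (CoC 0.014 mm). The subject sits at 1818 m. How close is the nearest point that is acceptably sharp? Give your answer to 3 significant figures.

1120 m

Hyperfocal distance H = f²/(N·c) + f = 300²/(2.2 × 0.014) + 300 = 90000/0.0308 + 300 ≈ 2922377.9 mm ≈ 2922 m.
Near limit Dn = s·(H − f)/(H + s − 2f) = 1818000 × (2922377.9 − 300) / (2922377.9 + 1818000 − 2 × 300) = 1818000 × 2922077.9 / 4739777.9 ≈ 1120799 mm ≈ 1120 m.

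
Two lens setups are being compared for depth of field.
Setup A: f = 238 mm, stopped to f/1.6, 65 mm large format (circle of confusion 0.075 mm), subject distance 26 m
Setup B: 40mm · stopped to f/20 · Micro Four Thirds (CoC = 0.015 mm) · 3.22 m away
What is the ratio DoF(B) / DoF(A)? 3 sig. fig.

2.09

Setup A: H = 238²/(1.6×0.075) + 238 ≈ 472271.3 mm; DoF = Df − Dn = 27500.9 − 24654.4 ≈ 2846.5 mm.
Setup B: H = 40²/(20×0.015) + 40 ≈ 5373.3 mm; DoF = Df − Dn = 7975.2 − 2017.2 ≈ 5958.0 mm.
Ratio = 5958.0 / 2846.5 ≈ 2.09.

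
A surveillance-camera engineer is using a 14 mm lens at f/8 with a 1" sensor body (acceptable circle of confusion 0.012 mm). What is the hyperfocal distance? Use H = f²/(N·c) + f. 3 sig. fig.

2.06 m

Hyperfocal distance H = f²/(N·c) + f = 14²/(8 × 0.012) + 14 = 196/0.096 + 14 ≈ 2055.7 mm ≈ 2.06 m.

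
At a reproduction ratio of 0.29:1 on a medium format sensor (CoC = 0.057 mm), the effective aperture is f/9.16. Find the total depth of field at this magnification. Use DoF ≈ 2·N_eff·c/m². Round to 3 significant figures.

At magnification m, DoF ≈ 2·N_eff·c/m² = 2 × 9.16 × 0.057 / 0.29² = 1.044 / 0.0841 ≈ 12.4 mm.

12.4 mm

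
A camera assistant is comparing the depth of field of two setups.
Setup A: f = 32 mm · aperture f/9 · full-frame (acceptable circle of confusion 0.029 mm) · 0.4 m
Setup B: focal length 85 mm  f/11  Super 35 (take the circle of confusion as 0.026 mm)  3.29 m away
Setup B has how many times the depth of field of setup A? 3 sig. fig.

11.2

Setup A: H = 32²/(9×0.029) + 32 ≈ 3955.4 mm; DoF = Df − Dn = 441.402 − 365.699 ≈ 75.703 mm.
Setup B: H = 85²/(11×0.026) + 85 ≈ 25347.2 mm; DoF = Df − Dn = 3768.05 − 2919.59 ≈ 848.46 mm.
Ratio = 848.46 / 75.703 ≈ 11.2.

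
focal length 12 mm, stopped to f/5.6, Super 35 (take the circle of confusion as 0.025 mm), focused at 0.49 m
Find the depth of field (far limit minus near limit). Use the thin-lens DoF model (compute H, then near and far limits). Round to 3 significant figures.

Hyperfocal distance H = f²/(N·c) + f = 12²/(5.6 × 0.025) + 12 = 144/0.14 + 12 ≈ 1040.6 mm ≈ 1.041 m.
Near limit Dn = s·(H − f)/(H + s − 2f) = 490 × (1040.6 − 12) / (1040.6 + 490 − 2 × 12) = 490 × 1028.6 / 1506.6 ≈ 334.53 mm.
Far limit Df = s·(H − f)/(H − s) = 490 × (1040.6 − 12) / (1040.6 − 490) = 490 × 1028.6 / 550.6 ≈ 915.41 mm.
Depth of field = Df − Dn = 915.41 − 334.53 ≈ 580.88 mm ≈ 0.581 m.

0.581 m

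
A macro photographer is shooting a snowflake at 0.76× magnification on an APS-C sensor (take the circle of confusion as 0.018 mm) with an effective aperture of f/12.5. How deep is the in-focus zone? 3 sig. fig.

At magnification m, DoF ≈ 2·N_eff·c/m² = 2 × 12.5 × 0.018 / 0.76² = 0.45 / 0.5776 ≈ 0.779 mm.

0.779 mm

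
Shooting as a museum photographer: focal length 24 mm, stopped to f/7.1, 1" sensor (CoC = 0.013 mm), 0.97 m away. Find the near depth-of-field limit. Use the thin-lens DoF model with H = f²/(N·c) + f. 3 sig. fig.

Hyperfocal distance H = f²/(N·c) + f = 24²/(7.1 × 0.013) + 24 = 576/0.0923 + 24 ≈ 6264.5 mm ≈ 6.265 m.
Near limit Dn = s·(H − f)/(H + s − 2f) = 970 × (6264.5 − 24) / (6264.5 + 970 − 2 × 24) = 970 × 6240.5 / 7186.5 ≈ 842.31 mm ≈ 0.842 m.

0.842 m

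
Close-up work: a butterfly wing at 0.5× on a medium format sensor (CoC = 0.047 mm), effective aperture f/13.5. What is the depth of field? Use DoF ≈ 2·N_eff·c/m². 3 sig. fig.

At magnification m, DoF ≈ 2·N_eff·c/m² = 2 × 13.5 × 0.047 / 0.5² = 1.269 / 0.25 ≈ 5.08 mm.

5.08 mm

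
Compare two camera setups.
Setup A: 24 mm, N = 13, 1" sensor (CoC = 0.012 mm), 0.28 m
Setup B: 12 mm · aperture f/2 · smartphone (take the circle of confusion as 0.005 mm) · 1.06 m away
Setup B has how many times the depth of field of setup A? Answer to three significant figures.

3.98

Setup A: H = 24²/(13×0.012) + 24 ≈ 3716.3 mm; DoF = Df − Dn = 300.860 − 261.845 ≈ 39.015 mm.
Setup B: H = 12²/(2×0.005) + 12 ≈ 14412.0 mm; DoF = Df − Dn = 1143.20 − 988.09 ≈ 155.11 mm.
Ratio = 155.11 / 39.015 ≈ 3.98.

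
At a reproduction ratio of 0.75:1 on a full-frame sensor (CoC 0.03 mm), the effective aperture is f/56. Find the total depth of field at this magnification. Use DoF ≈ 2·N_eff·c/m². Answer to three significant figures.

At magnification m, DoF ≈ 2·N_eff·c/m² = 2 × 56 × 0.03 / 0.75² = 3.36 / 0.5625 ≈ 5.97 mm.

5.97 mm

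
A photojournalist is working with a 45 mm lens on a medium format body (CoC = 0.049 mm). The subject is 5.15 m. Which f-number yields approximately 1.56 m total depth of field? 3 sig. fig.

Write h = H − f = f²/(N·c). The thin-lens limits are Dn = s·h/(h + (s−f)) and Df = s·h/(h − (s−f)), so DoF = Df − Dn = 2·s·(s−f)·h / (h² − (s−f)²).
That is a quadratic in h: DoF·h² − 2·s·(s−f)·h − DoF·(s−f)² = 0 ⇒ h = (s−f)·(s + √(s² + DoF²)) / DoF = 5105 × (5150 + √(5150² + 1560²)) / 1560 = 5105 × (5150 + 5381.09) / 1560 ≈ 34462 mm.
Then N = f²/(c·h) = 45² / (0.049 × 34462) = 2025 / 1688.7 ≈ 1.20.

f/1.20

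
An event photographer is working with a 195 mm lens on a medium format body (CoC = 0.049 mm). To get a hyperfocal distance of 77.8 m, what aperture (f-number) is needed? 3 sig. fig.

f/10

Rearrange H = f²/(N·c) + f for N: N = f² / ((H − f)·c).
N = 195² / ((77800 − 195) × 0.049) = 38025 / 3803 ≈ 10.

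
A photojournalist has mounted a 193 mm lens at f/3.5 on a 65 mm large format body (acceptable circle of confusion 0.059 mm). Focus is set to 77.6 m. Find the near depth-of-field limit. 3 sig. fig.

Hyperfocal distance H = f²/(N·c) + f = 193²/(3.5 × 0.059) + 193 = 37249/0.2065 + 193 ≈ 180575.6 mm ≈ 180.6 m.
Near limit Dn = s·(H − f)/(H + s − 2f) = 77600 × (180575.6 − 193) / (180575.6 + 77600 − 2 × 193) = 77600 × 180382.6 / 257789.6 ≈ 54299 mm ≈ 54.3 m.

54.3 m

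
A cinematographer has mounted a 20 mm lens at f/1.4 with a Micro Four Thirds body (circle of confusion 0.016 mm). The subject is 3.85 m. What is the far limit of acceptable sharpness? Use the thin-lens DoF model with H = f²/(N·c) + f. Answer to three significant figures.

4.90 m

Hyperfocal distance H = f²/(N·c) + f = 20²/(1.4 × 0.016) + 20 = 400/0.0224 + 20 ≈ 17877.1 mm ≈ 17.88 m.
Far limit Df = s·(H − f)/(H − s) = 3850 × (17877.1 − 20) / (17877.1 − 3850) = 3850 × 17857.1 / 14027.1 ≈ 4901.2 mm ≈ 4.90 m.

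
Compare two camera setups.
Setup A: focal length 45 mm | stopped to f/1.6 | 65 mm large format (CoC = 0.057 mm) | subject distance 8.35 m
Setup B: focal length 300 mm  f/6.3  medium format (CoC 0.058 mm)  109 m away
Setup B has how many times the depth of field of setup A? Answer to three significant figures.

16.5

Setup A: H = 45²/(1.6×0.057) + 45 ≈ 22248.9 mm; DoF = Df − Dn = 13339.4 − 6077.0 ≈ 7262.4 mm.
Setup B: H = 300²/(6.3×0.058) + 300 ≈ 246605.4 mm; DoF = Df − Dn = 195103 − 75625 ≈ 119478 mm.
Ratio = 119478 / 7262.4 ≈ 16.5.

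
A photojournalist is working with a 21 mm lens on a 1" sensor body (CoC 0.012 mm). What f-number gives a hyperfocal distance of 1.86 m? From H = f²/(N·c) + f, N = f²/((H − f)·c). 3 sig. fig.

f/20

Rearrange H = f²/(N·c) + f for N: N = f² / ((H − f)·c).
N = 21² / ((1860 − 21) × 0.012) = 441 / 22.07 ≈ 20.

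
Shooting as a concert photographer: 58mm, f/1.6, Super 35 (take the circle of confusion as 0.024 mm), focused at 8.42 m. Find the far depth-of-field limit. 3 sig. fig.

Hyperfocal distance H = f²/(N·c) + f = 58²/(1.6 × 0.024) + 58 = 3364/0.0384 + 58 ≈ 87662.2 mm ≈ 87.66 m.
Far limit Df = s·(H − f)/(H − s) = 8420 × (87662.2 − 58) / (87662.2 − 8420) = 8420 × 87604.2 / 79242.2 ≈ 9308.5 mm ≈ 9.31 m.

9.31 m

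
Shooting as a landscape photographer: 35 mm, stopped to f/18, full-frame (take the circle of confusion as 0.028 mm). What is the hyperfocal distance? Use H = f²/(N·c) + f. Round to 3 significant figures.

2.47 m

Hyperfocal distance H = f²/(N·c) + f = 35²/(18 × 0.028) + 35 = 1225/0.504 + 35 ≈ 2465.6 mm ≈ 2.47 m.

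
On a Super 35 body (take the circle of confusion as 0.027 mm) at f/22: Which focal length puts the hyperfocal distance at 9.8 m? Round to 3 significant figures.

From H = f²/(N·c) + f, with f ≪ H: f ≈ √(H·N·c) = √(9800 × 22 × 0.027) = √5821.2 ≈ 76.30 mm.
Exact: f² + N·c·f − N·c·H = 0 ⇒ f = (−N·c + √((N·c)² + 4·N·c·H))/2 = (−0.594 + √23285)/2 ≈ 76.000 mm ≈ 76.0 mm.

76.0 mm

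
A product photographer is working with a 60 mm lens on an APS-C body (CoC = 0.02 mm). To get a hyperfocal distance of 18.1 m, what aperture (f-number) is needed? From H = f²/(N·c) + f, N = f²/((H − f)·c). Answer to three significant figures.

Rearrange H = f²/(N·c) + f for N: N = f² / ((H − f)·c).
N = 60² / ((18100 − 60) × 0.02) = 3600 / 360.8 ≈ 9.98.

f/9.98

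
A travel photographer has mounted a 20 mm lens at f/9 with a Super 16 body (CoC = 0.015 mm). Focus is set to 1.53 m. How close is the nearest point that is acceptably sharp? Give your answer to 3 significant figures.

1.01 m

Hyperfocal distance H = f²/(N·c) + f = 20²/(9 × 0.015) + 20 = 400/0.135 + 20 ≈ 2983.0 mm ≈ 2.983 m.
Near limit Dn = s·(H − f)/(H + s − 2f) = 1530 × (2983.0 − 20) / (2983.0 + 1530 − 2 × 20) = 1530 × 2963.0 / 4473.0 ≈ 1013.5 mm ≈ 1.01 m.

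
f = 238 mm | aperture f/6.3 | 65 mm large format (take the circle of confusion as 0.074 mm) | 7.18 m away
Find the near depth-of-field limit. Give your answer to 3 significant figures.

Hyperfocal distance H = f²/(N·c) + f = 238²/(6.3 × 0.074) + 238 = 56644/0.4662 + 238 ≈ 121739.5 mm ≈ 121.7 m.
Near limit Dn = s·(H − f)/(H + s − 2f) = 7180 × (121739.5 − 238) / (121739.5 + 7180 − 2 × 238) = 7180 × 121501.5 / 128443.5 ≈ 6791.9 mm ≈ 6.79 m.

6.79 m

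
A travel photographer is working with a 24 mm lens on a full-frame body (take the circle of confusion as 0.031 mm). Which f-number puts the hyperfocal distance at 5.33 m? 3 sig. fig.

f/3.50

Rearrange H = f²/(N·c) + f for N: N = f² / ((H − f)·c).
N = 24² / ((5330 − 24) × 0.031) = 576 / 164.5 ≈ 3.50.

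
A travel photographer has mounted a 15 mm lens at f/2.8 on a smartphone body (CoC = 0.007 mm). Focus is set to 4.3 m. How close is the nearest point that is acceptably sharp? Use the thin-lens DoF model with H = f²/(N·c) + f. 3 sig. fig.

Hyperfocal distance H = f²/(N·c) + f = 15²/(2.8 × 0.007) + 15 = 225/0.0196 + 15 ≈ 11494.6 mm ≈ 11.49 m.
Near limit Dn = s·(H − f)/(H + s − 2f) = 4300 × (11494.6 − 15) / (11494.6 + 4300 − 2 × 15) = 4300 × 11479.6 / 15764.6 ≈ 3131.2 mm ≈ 3.13 m.

3.13 m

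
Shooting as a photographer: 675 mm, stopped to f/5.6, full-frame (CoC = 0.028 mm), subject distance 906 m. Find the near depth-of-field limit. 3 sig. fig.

691 m

Hyperfocal distance H = f²/(N·c) + f = 675²/(5.6 × 0.028) + 675 = 455625/0.1568 + 675 ≈ 2906446.7 mm ≈ 2906 m.
Near limit Dn = s·(H − f)/(H + s − 2f) = 906000 × (2906446.7 − 675) / (2906446.7 + 906000 − 2 × 675) = 906000 × 2905771.7 / 3811096.7 ≈ 690780 mm ≈ 691 m.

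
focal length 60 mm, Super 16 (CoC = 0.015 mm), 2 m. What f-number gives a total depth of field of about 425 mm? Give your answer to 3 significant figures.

Write h = H − f = f²/(N·c). The thin-lens limits are Dn = s·h/(h + (s−f)) and Df = s·h/(h − (s−f)), so DoF = Df − Dn = 2·s·(s−f)·h / (h² − (s−f)²).
That is a quadratic in h: DoF·h² − 2·s·(s−f)·h − DoF·(s−f)² = 0 ⇒ h = (s−f)·(s + √(s² + DoF²)) / DoF = 1940 × (2000 + √(2000² + 425²)) / 425 = 1940 × (2000 + 2044.66) / 425 ≈ 18463 mm.
Then N = f²/(c·h) = 60² / (0.015 × 18463) = 3600 / 276.94 ≈ 13.

f/13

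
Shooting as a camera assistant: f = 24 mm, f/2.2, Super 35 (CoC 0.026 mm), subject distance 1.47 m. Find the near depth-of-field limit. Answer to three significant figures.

Hyperfocal distance H = f²/(N·c) + f = 24²/(2.2 × 0.026) + 24 = 576/0.0572 + 24 ≈ 10093.9 mm ≈ 10.09 m.
Near limit Dn = s·(H − f)/(H + s − 2f) = 1470 × (10093.9 − 24) / (10093.9 + 1470 − 2 × 24) = 1470 × 10069.9 / 11515.9 ≈ 1285.4 mm ≈ 1.29 m.

1.29 m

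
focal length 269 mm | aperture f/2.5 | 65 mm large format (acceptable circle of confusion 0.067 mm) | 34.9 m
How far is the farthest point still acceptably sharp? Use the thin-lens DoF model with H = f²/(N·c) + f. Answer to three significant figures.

37.9 m

Hyperfocal distance H = f²/(N·c) + f = 269²/(2.5 × 0.067) + 269 = 72361/0.1675 + 269 ≈ 432275.0 mm ≈ 432.3 m.
Far limit Df = s·(H − f)/(H − s) = 34900 × (432275.0 − 269) / (432275.0 − 34900) = 34900 × 432006.0 / 397375.0 ≈ 37942 mm ≈ 37.9 m.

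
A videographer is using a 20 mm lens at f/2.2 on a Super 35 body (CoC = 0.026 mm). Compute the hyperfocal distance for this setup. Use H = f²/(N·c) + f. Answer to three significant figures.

7.01 m

Hyperfocal distance H = f²/(N·c) + f = 20²/(2.2 × 0.026) + 20 = 400/0.0572 + 20 ≈ 7013.0 mm ≈ 7.01 m.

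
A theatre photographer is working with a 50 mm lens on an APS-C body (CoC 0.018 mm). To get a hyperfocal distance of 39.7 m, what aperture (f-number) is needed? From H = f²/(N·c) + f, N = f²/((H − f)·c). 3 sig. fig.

Rearrange H = f²/(N·c) + f for N: N = f² / ((H − f)·c).
N = 50² / ((39700 − 50) × 0.018) = 2500 / 713.7 ≈ 3.50.

f/3.50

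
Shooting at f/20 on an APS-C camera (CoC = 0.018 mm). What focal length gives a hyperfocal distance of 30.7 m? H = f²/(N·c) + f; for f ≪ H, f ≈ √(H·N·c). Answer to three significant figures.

From H = f²/(N·c) + f, with f ≪ H: f ≈ √(H·N·c) = √(30700 × 20 × 0.018) = √11052 ≈ 105.1 mm.
The +f correction barely moves this — solving exactly, f² + N·c·f − N·c·H = 0 ⇒ f = (−N·c + √((N·c)² + 4·N·c·H))/2 = (−0.36 + √44208)/2 ≈ 104.95 mm, so f ≈ 105 mm.

105 mm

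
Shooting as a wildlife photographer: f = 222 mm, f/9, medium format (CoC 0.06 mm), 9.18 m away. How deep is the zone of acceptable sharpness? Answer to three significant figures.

1.82 m

Hyperfocal distance H = f²/(N·c) + f = 222²/(9 × 0.06) + 222 = 49284/0.54 + 222 ≈ 91488.7 mm ≈ 91.49 m.
Near limit Dn = s·(H − f)/(H + s − 2f) = 9180 × (91488.7 − 222) / (91488.7 + 9180 − 2 × 222) = 9180 × 91266.7 / 100224.7 ≈ 8359.5 mm.
Far limit Df = s·(H − f)/(H − s) = 9180 × (91488.7 − 222) / (91488.7 − 9180) = 9180 × 91266.7 / 82308.7 ≈ 10179.1 mm.
Depth of field = Df − Dn = 10179.1 − 8359.5 ≈ 1819.6 mm ≈ 1.82 m.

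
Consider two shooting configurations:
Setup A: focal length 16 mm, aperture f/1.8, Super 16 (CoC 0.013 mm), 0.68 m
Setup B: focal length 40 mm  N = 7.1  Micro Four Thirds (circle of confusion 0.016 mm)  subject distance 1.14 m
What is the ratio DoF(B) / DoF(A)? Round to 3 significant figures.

2.16

Setup A: H = 16²/(1.8×0.013) + 16 ≈ 10956.2 mm; DoF = Df − Dn = 723.939 − 641.090 ≈ 82.849 mm.
Setup B: H = 40²/(7.1×0.016) + 40 ≈ 14124.5 mm; DoF = Df − Dn = 1236.58 − 1057.42 ≈ 179.16 mm.
Ratio = 179.16 / 82.849 ≈ 2.16.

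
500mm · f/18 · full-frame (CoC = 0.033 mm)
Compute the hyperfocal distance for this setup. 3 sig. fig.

Hyperfocal distance H = f²/(N·c) + f = 500²/(18 × 0.033) + 500 = 250000/0.594 + 500 ≈ 421375.4 mm ≈ 421 m.

421 m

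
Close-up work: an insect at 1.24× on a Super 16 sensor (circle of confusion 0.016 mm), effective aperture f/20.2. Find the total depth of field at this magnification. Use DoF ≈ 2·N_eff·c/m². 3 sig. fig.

At magnification m, DoF ≈ 2·N_eff·c/m² = 2 × 20.2 × 0.016 / 1.24² = 0.6464 / 1.538 ≈ 0.42 mm.

0.420 mm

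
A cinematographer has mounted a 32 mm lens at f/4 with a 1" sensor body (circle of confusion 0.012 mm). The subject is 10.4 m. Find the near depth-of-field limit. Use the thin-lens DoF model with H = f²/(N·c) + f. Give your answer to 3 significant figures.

Hyperfocal distance H = f²/(N·c) + f = 32²/(4 × 0.012) + 32 = 1024/0.048 + 32 ≈ 21365.3 mm ≈ 21.37 m.
Near limit Dn = s·(H − f)/(H + s − 2f) = 10400 × (21365.3 − 32) / (21365.3 + 10400 − 2 × 32) = 10400 × 21333.3 / 31701.3 ≈ 6998.7 mm ≈ 7.00 m.

7.00 m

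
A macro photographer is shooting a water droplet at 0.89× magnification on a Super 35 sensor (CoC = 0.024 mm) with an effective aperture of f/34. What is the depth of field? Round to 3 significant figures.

2.06 mm

At magnification m, DoF ≈ 2·N_eff·c/m² = 2 × 34 × 0.024 / 0.89² = 1.632 / 0.7921 ≈ 2.06 mm.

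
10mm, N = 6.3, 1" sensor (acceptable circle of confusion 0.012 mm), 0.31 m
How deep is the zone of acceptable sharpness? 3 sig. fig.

148 mm

Hyperfocal distance H = f²/(N·c) + f = 10²/(6.3 × 0.012) + 10 = 100/0.0756 + 10 ≈ 1332.8 mm ≈ 1.333 m.
Near limit Dn = s·(H − f)/(H + s − 2f) = 310 × (1332.8 − 10) / (1332.8 + 310 − 2 × 10) = 310 × 1322.8 / 1622.8 ≈ 252.69 mm.
Far limit Df = s·(H − f)/(H − s) = 310 × (1332.8 − 10) / (1332.8 − 310) = 310 × 1322.8 / 1022.8 ≈ 400.93 mm.
Depth of field = Df − Dn = 400.93 − 252.69 ≈ 148.24 mm.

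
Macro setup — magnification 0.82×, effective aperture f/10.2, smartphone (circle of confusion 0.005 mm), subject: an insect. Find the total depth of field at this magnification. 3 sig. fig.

0.152 mm

At magnification m, DoF ≈ 2·N_eff·c/m² = 2 × 10.2 × 0.005 / 0.82² = 0.102 / 0.6724 ≈ 0.152 mm.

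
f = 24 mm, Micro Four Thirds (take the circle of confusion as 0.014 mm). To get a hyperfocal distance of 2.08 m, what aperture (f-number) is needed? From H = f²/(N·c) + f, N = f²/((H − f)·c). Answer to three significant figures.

Rearrange H = f²/(N·c) + f for N: N = f² / ((H − f)·c).
N = 24² / ((2080 − 24) × 0.014) = 576 / 28.78 ≈ 20.

f/20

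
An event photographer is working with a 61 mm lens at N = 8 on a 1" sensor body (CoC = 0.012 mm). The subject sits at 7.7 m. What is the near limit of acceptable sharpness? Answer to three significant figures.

6.43 m

Hyperfocal distance H = f²/(N·c) + f = 61²/(8 × 0.012) + 61 = 3721/0.096 + 61 ≈ 38821.4 mm ≈ 38.82 m.
Near limit Dn = s·(H − f)/(H + s − 2f) = 7700 × (38821.4 − 61) / (38821.4 + 7700 − 2 × 61) = 7700 × 38760.4 / 46399.4 ≈ 6432.3 mm ≈ 6.43 m.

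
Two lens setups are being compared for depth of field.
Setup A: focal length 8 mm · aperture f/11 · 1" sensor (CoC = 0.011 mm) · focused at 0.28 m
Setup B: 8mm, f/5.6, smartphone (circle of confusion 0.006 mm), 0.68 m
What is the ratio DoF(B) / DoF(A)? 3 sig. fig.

Setup A: H = 8²/(11×0.011) + 8 ≈ 536.9 mm; DoF = Df − Dn = 576.43 − 184.91 ≈ 391.52 mm.
Setup B: H = 8²/(5.6×0.006) + 8 ≈ 1912.8 mm; DoF = Df − Dn = 1050.68 − 502.66 ≈ 548.02 mm.
Ratio = 548.02 / 391.52 ≈ 1.40.

1.40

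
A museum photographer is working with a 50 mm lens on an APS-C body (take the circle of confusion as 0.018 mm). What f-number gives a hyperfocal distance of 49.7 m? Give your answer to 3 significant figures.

Rearrange H = f²/(N·c) + f for N: N = f² / ((H − f)·c).
N = 50² / ((49700 − 50) × 0.018) = 2500 / 893.7 ≈ 2.80.

f/2.80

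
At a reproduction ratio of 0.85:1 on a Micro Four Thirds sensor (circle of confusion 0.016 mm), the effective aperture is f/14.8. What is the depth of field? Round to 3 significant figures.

At magnification m, DoF ≈ 2·N_eff·c/m² = 2 × 14.8 × 0.016 / 0.85² = 0.4736 / 0.7225 ≈ 0.656 mm.

0.656 mm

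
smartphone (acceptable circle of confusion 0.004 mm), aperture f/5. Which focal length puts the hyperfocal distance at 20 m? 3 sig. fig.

20.0 mm

From H = f²/(N·c) + f, with f ≪ H: f ≈ √(H·N·c) = √(20000 × 5 × 0.004) = √400.00 ≈ 20.00 mm.
The +f correction barely moves this — solving exactly, f² + N·c·f − N·c·H = 0 ⇒ f = (−N·c + √((N·c)² + 4·N·c·H))/2 = (−0.02 + √1600.0)/2 ≈ 19.990 mm, so f ≈ 20.0 mm.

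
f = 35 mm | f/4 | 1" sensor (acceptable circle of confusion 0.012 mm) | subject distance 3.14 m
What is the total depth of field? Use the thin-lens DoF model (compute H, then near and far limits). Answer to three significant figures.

0.776 m

Hyperfocal distance H = f²/(N·c) + f = 35²/(4 × 0.012) + 35 = 1225/0.048 + 35 ≈ 25555.8 mm ≈ 25.56 m.
Near limit Dn = s·(H − f)/(H + s − 2f) = 3140 × (25555.8 − 35) / (25555.8 + 3140 − 2 × 35) = 3140 × 25520.8 / 28625.8 ≈ 2799.41 mm.
Far limit Df = s·(H − f)/(H − s) = 3140 × (25555.8 − 35) / (25555.8 − 3140) = 3140 × 25520.8 / 22415.8 ≈ 3574.95 mm.
Depth of field = Df − Dn = 3574.95 − 2799.41 ≈ 775.54 mm ≈ 0.776 m.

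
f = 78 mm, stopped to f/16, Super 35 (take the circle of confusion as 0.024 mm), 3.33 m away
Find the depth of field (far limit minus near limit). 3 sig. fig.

Hyperfocal distance H = f²/(N·c) + f = 78²/(16 × 0.024) + 78 = 6084/0.384 + 78 ≈ 15921.8 mm ≈ 15.92 m.
Near limit Dn = s·(H − f)/(H + s − 2f) = 3330 × (15921.8 − 78) / (15921.8 + 3330 − 2 × 78) = 3330 × 15843.8 / 19095.8 ≈ 2762.9 mm.
Far limit Df = s·(H − f)/(H − s) = 3330 × (15921.8 − 78) / (15921.8 − 3330) = 3330 × 15843.8 / 12591.8 ≈ 4190.0 mm.
Depth of field = Df − Dn = 4190.0 − 2762.9 ≈ 1427.1 mm ≈ 1.43 m.

1.43 m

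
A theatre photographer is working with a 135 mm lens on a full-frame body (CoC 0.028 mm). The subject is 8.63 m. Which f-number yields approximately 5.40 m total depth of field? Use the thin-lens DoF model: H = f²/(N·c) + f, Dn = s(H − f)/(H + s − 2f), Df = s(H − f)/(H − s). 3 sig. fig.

Write h = H − f = f²/(N·c). The thin-lens limits are Dn = s·h/(h + (s−f)) and Df = s·h/(h − (s−f)), so DoF = Df − Dn = 2·s·(s−f)·h / (h² − (s−f)²).
That is a quadratic in h: DoF·h² − 2·s·(s−f)·h − DoF·(s−f)² = 0 ⇒ h = (s−f)·(s + √(s² + DoF²)) / DoF = 8495 × (8630 + √(8630² + 5400²)) / 5400 = 8495 × (8630 + 10180.2) / 5400 ≈ 29591 mm.
Then N = f²/(c·h) = 135² / (0.028 × 29591) = 18225 / 828.56 ≈ 22.

f/22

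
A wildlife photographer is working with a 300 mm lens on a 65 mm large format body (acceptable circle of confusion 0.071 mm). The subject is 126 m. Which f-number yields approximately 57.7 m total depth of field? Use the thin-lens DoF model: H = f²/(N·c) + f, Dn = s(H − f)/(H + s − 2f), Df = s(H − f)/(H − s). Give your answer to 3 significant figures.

f/2.20

Write h = H − f = f²/(N·c). The thin-lens limits are Dn = s·h/(h + (s−f)) and Df = s·h/(h − (s−f)), so DoF = Df − Dn = 2·s·(s−f)·h / (h² − (s−f)²).
That is a quadratic in h: DoF·h² − 2·s·(s−f)·h − DoF·(s−f)² = 0 ⇒ h = (s−f)·(s + √(s² + DoF²)) / DoF = 125700 × (126000 + √(126000² + 57700²)) / 57700 = 125700 × (126000 + 138583) / 57700 ≈ 576397 mm.
Then N = f²/(c·h) = 300² / (0.071 × 576397) = 90000 / 40924 ≈ 2.20.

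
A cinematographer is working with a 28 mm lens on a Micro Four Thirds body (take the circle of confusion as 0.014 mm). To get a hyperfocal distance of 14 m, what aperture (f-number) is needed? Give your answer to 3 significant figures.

Rearrange H = f²/(N·c) + f for N: N = f² / ((H − f)·c).
N = 28² / ((14000 − 28) × 0.014) = 784 / 195.6 ≈ 4.01.

f/4.01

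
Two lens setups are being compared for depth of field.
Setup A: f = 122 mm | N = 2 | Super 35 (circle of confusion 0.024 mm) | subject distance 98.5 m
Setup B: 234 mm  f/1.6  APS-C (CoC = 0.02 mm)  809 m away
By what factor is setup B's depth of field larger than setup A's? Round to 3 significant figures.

14.2

Setup A: H = 122²/(2×0.024) + 122 ≈ 310205.3 mm; DoF = Df − Dn = 144272 − 74776 ≈ 69496 mm.
Setup B: H = 234²/(1.6×0.02) + 234 ≈ 1711359.0 mm; DoF = Df − Dn = 1534090 − 549349 ≈ 984741 mm.
Ratio = 984741 / 69496 ≈ 14.2.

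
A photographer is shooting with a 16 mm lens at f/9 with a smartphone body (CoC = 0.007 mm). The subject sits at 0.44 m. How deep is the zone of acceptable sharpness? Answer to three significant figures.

Hyperfocal distance H = f²/(N·c) + f = 16²/(9 × 0.007) + 16 = 256/0.063 + 16 ≈ 4079.5 mm ≈ 4.079 m.
Near limit Dn = s·(H − f)/(H + s − 2f) = 440 × (4079.5 − 16) / (4079.5 + 440 − 2 × 16) = 440 × 4063.5 / 4487.5 ≈ 398.427 mm.
Far limit Df = s·(H − f)/(H − s) = 440 × (4079.5 − 16) / (4079.5 − 440) = 440 × 4063.5 / 3639.5 ≈ 491.260 mm.
Depth of field = Df − Dn = 491.260 − 398.427 ≈ 92.833 mm.

92.8 mm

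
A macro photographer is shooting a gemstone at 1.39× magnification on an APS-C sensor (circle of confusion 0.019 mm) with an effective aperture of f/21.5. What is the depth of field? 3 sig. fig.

0.423 mm

At magnification m, DoF ≈ 2·N_eff·c/m² = 2 × 21.5 × 0.019 / 1.39² = 0.817 / 1.932 ≈ 0.423 mm.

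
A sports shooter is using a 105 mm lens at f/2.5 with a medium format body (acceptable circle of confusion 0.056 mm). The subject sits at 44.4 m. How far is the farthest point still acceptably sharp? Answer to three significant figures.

Hyperfocal distance H = f²/(N·c) + f = 105²/(2.5 × 0.056) + 105 = 11025/0.14 + 105 ≈ 78855.0 mm ≈ 78.85 m.
Far limit Df = s·(H − f)/(H − s) = 44400 × (78855.0 − 105) / (78855.0 − 44400) = 44400 × 78750.0 / 34455.0 ≈ 101480 mm ≈ 101 m.

101 m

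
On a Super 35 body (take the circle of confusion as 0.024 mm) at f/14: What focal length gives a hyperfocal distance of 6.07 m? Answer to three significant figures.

From H = f²/(N·c) + f, with f ≪ H: f ≈ √(H·N·c) = √(6070 × 14 × 0.024) = √2039.5 ≈ 45.16 mm.
Exact: f² + N·c·f − N·c·H = 0 ⇒ f = (−N·c + √((N·c)² + 4·N·c·H))/2 = (−0.336 + √8158.2)/2 ≈ 44.993 mm ≈ 45.0 mm.

45.0 mm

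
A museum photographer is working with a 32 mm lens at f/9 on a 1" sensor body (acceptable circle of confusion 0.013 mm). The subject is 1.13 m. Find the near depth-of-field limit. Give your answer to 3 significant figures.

Hyperfocal distance H = f²/(N·c) + f = 32²/(9 × 0.013) + 32 = 1024/0.117 + 32 ≈ 8784.1 mm ≈ 8.784 m.
Near limit Dn = s·(H − f)/(H + s − 2f) = 1130 × (8784.1 − 32) / (8784.1 + 1130 − 2 × 32) = 1130 × 8752.1 / 9850.1 ≈ 1004.0 mm ≈ 1.00 m.

1.00 m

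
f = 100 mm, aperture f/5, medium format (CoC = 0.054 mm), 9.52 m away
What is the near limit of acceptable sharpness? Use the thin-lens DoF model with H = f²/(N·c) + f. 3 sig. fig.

7.59 m

Hyperfocal distance H = f²/(N·c) + f = 100²/(5 × 0.054) + 100 = 10000/0.27 + 100 ≈ 37137.0 mm ≈ 37.14 m.
Near limit Dn = s·(H − f)/(H + s − 2f) = 9520 × (37137.0 − 100) / (37137.0 + 9520 − 2 × 100) = 9520 × 37037.0 / 46457.0 ≈ 7589.6 mm ≈ 7.59 m.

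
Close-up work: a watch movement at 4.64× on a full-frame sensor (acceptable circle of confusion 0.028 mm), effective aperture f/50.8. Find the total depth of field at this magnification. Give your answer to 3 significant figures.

0.132 mm

At magnification m, DoF ≈ 2·N_eff·c/m² = 2 × 50.8 × 0.028 / 4.64² = 2.845 / 21.53 ≈ 0.132 mm.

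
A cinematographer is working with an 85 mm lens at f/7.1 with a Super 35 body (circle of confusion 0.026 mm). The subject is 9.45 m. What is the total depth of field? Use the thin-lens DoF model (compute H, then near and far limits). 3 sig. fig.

Hyperfocal distance H = f²/(N·c) + f = 85²/(7.1 × 0.026) + 85 = 7225/0.1846 + 85 ≈ 39223.7 mm ≈ 39.22 m.
Near limit Dn = s·(H − f)/(H + s − 2f) = 9450 × (39223.7 − 85) / (39223.7 + 9450 − 2 × 85) = 9450 × 39138.7 / 48503.7 ≈ 7625.4 mm.
Far limit Df = s·(H − f)/(H − s) = 9450 × (39223.7 − 85) / (39223.7 − 9450) = 9450 × 39138.7 / 29773.7 ≈ 12422.4 mm.
Depth of field = Df − Dn = 12422.4 − 7625.4 ≈ 4797.0 mm ≈ 4.80 m.

4.80 m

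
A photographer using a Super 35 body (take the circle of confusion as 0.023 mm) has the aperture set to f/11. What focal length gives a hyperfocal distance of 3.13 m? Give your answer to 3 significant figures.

From H = f²/(N·c) + f, with f ≪ H: f ≈ √(H·N·c) = √(3130 × 11 × 0.023) = √791.89 ≈ 28.14 mm.
Exact: f² + N·c·f − N·c·H = 0 ⇒ f = (−N·c + √((N·c)² + 4·N·c·H))/2 = (−0.253 + √3167.6)/2 ≈ 28.014 mm ≈ 28.0 mm.

28.0 mm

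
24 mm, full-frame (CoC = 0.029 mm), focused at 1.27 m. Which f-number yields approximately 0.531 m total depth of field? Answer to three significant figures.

f/3.20

Write h = H − f = f²/(N·c). The thin-lens limits are Dn = s·h/(h + (s−f)) and Df = s·h/(h − (s−f)), so DoF = Df − Dn = 2·s·(s−f)·h / (h² − (s−f)²).
That is a quadratic in h: DoF·h² − 2·s·(s−f)·h − DoF·(s−f)² = 0 ⇒ h = (s−f)·(s + √(s² + DoF²)) / DoF = 1246 × (1270 + √(1270² + 531²)) / 531 = 1246 × (1270 + 1376.54) / 531 ≈ 6210.1 mm.
Then N = f²/(c·h) = 24² / (0.029 × 6210.1) = 576 / 180.09 ≈ 3.20.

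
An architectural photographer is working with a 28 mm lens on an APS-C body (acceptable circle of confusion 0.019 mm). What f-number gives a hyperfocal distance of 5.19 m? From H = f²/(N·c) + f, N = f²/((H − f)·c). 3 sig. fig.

f/7.99

Rearrange H = f²/(N·c) + f for N: N = f² / ((H − f)·c).
N = 28² / ((5190 − 28) × 0.019) = 784 / 98.08 ≈ 7.99.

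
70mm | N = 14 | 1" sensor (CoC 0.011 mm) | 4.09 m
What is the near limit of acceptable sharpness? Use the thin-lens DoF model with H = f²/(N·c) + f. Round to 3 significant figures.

Hyperfocal distance H = f²/(N·c) + f = 70²/(14 × 0.011) + 70 = 4900/0.154 + 70 ≈ 31888.2 mm ≈ 31.89 m.
Near limit Dn = s·(H − f)/(H + s − 2f) = 4090 × (31888.2 − 70) / (31888.2 + 4090 − 2 × 70) = 4090 × 31818.2 / 35838.2 ≈ 3631.2 mm ≈ 3.63 m.

3.63 m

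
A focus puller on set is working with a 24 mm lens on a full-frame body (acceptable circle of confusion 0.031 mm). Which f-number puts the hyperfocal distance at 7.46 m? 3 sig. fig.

f/2.50

Rearrange H = f²/(N·c) + f for N: N = f² / ((H − f)·c).
N = 24² / ((7460 − 24) × 0.031) = 576 / 230.5 ≈ 2.50.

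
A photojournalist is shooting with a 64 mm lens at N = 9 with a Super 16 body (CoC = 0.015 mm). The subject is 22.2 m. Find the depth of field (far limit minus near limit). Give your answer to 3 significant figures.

Hyperfocal distance H = f²/(N·c) + f = 64²/(9 × 0.015) + 64 = 4096/0.135 + 64 ≈ 30404.7 mm ≈ 30.40 m.
Near limit Dn = s·(H − f)/(H + s − 2f) = 22200 × (30404.7 − 64) / (30404.7 + 22200 − 2 × 64) = 22200 × 30340.7 / 52476.7 ≈ 12835 mm.
Far limit Df = s·(H − f)/(H − s) = 22200 × (30404.7 − 64) / (30404.7 − 22200) = 22200 × 30340.7 / 8204.7 ≈ 82095 mm.
Depth of field = Df − Dn = 82095 − 12835 ≈ 69260 mm ≈ 69.3 m.

69.3 m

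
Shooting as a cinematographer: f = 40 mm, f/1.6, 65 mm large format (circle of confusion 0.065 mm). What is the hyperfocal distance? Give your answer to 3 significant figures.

15.4 m

Hyperfocal distance H = f²/(N·c) + f = 40²/(1.6 × 0.065) + 40 = 1600/0.104 + 40 ≈ 15424.6 mm ≈ 15.4 m.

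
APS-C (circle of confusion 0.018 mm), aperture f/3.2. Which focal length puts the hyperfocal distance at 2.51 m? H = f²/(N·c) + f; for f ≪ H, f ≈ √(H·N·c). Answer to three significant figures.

12.0 mm

From H = f²/(N·c) + f, with f ≪ H: f ≈ √(H·N·c) = √(2510 × 3.2 × 0.018) = √144.58 ≈ 12.02 mm.
The +f correction barely moves this — solving exactly, f² + N·c·f − N·c·H = 0 ⇒ f = (−N·c + √((N·c)² + 4·N·c·H))/2 = (−0.0576 + √578.31)/2 ≈ 11.995 mm, so f ≈ 12.0 mm.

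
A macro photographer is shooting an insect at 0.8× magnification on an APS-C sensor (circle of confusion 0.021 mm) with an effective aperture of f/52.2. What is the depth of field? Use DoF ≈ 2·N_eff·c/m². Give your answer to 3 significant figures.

At magnification m, DoF ≈ 2·N_eff·c/m² = 2 × 52.2 × 0.021 / 0.8² = 2.192 / 0.64 ≈ 3.43 mm.

3.43 mm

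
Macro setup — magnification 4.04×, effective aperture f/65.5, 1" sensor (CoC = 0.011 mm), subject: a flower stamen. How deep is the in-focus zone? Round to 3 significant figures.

At magnification m, DoF ≈ 2·N_eff·c/m² = 2 × 65.5 × 0.011 / 4.04² = 1.441 / 16.32 ≈ 0.0883 mm.

0.0883 mm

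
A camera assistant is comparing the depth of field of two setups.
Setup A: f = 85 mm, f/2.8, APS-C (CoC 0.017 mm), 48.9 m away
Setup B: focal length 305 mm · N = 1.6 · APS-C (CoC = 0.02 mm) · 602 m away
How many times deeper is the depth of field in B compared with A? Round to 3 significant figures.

Setup A: H = 85²/(2.8×0.017) + 85 ≈ 151870.7 mm; DoF = Df − Dn = 72082 − 37000 ≈ 35082 mm.
Setup B: H = 305²/(1.6×0.02) + 305 ≈ 2907336.2 mm; DoF = Df − Dn = 759123 − 498766 ≈ 260357 mm.
Ratio = 260357 / 35082 ≈ 7.42.

7.42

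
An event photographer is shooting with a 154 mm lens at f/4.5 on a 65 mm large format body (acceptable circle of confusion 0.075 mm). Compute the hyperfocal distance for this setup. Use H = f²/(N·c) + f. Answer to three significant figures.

Hyperfocal distance H = f²/(N·c) + f = 154²/(4.5 × 0.075) + 154 = 23716/0.3375 + 154 ≈ 70423.6 mm ≈ 70.4 m.

70.4 m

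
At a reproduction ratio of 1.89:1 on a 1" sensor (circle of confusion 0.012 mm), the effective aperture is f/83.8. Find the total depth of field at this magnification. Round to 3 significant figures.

0.563 mm

At magnification m, DoF ≈ 2·N_eff·c/m² = 2 × 83.8 × 0.012 / 1.89² = 2.011 / 3.572 ≈ 0.563 mm.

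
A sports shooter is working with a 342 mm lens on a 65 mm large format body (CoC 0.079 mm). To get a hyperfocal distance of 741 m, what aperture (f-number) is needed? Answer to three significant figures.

f/2.00

Rearrange H = f²/(N·c) + f for N: N = f² / ((H − f)·c).
N = 342² / ((741000 − 342) × 0.079) = 116964 / 58512 ≈ 2.00.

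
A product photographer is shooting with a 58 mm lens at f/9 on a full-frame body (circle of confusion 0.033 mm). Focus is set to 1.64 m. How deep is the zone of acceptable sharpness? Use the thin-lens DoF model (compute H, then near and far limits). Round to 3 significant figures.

Hyperfocal distance H = f²/(N·c) + f = 58²/(9 × 0.033) + 58 = 3364/0.297 + 58 ≈ 11384.6 mm ≈ 11.38 m.
Near limit Dn = s·(H − f)/(H + s − 2f) = 1640 × (11384.6 − 58) / (11384.6 + 1640 − 2 × 58) = 1640 × 11326.6 / 12908.6 ≈ 1439.01 mm.
Far limit Df = s·(H − f)/(H − s) = 1640 × (11384.6 − 58) / (11384.6 − 1640) = 1640 × 11326.6 / 9744.6 ≈ 1906.25 mm.
Depth of field = Df − Dn = 1906.25 − 1439.01 ≈ 467.24 mm.

467 mm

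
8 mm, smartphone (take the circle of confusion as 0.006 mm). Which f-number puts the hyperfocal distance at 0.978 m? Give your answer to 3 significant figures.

f/11

Rearrange H = f²/(N·c) + f for N: N = f² / ((H − f)·c).
N = 8² / ((978 − 8) × 0.006) = 64 / 5.820 ≈ 11.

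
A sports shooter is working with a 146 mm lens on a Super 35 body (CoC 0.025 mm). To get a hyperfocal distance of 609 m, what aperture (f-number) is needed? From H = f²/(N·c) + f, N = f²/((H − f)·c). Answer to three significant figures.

Rearrange H = f²/(N·c) + f for N: N = f² / ((H − f)·c).
N = 146² / ((609000 − 146) × 0.025) = 21316 / 15221 ≈ 1.40.

f/1.40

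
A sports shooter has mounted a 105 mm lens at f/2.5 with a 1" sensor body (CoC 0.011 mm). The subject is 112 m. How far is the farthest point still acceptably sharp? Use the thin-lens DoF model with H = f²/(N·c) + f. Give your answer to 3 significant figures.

Hyperfocal distance H = f²/(N·c) + f = 105²/(2.5 × 0.011) + 105 = 11025/0.0275 + 105 ≈ 401014.1 mm ≈ 401.0 m.
Far limit Df = s·(H − f)/(H − s) = 112000 × (401014.1 − 105) / (401014.1 − 112000) = 112000 × 400909.1 / 289014.1 ≈ 155362 mm ≈ 155 m.

155 m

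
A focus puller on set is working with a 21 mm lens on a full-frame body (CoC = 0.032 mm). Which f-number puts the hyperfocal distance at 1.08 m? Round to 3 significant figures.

f/13

Rearrange H = f²/(N·c) + f for N: N = f² / ((H − f)·c).
N = 21² / ((1080 − 21) × 0.032) = 441 / 33.89 ≈ 13.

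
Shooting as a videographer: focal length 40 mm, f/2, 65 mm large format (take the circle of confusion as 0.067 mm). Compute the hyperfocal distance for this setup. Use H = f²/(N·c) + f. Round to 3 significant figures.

12.0 m

Hyperfocal distance H = f²/(N·c) + f = 40²/(2 × 0.067) + 40 = 1600/0.134 + 40 ≈ 11980.3 mm ≈ 12.0 m.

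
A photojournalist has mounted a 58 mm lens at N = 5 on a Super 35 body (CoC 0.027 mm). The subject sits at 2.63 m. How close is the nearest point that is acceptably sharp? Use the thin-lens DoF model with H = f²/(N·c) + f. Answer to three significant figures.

2.38 m

Hyperfocal distance H = f²/(N·c) + f = 58²/(5 × 0.027) + 58 = 3364/0.135 + 58 ≈ 24976.5 mm ≈ 24.98 m.
Near limit Dn = s·(H − f)/(H + s − 2f) = 2630 × (24976.5 − 58) / (24976.5 + 2630 − 2 × 58) = 2630 × 24918.5 / 27490.5 ≈ 2383.9 mm ≈ 2.38 m.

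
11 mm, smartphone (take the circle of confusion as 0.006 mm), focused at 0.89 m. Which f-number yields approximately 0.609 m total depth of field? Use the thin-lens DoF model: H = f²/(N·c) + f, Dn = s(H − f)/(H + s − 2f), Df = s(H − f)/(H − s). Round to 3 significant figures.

f/7.10

Write h = H − f = f²/(N·c). The thin-lens limits are Dn = s·h/(h + (s−f)) and Df = s·h/(h − (s−f)), so DoF = Df − Dn = 2·s·(s−f)·h / (h² − (s−f)²).
That is a quadratic in h: DoF·h² − 2·s·(s−f)·h − DoF·(s−f)² = 0 ⇒ h = (s−f)·(s + √(s² + DoF²)) / DoF = 879 × (890 + √(890² + 609²)) / 609 = 879 × (890 + 1078.42) / 609 ≈ 2841.1 mm.
Then N = f²/(c·h) = 11² / (0.006 × 2841.1) = 121 / 17.047 ≈ 7.10.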